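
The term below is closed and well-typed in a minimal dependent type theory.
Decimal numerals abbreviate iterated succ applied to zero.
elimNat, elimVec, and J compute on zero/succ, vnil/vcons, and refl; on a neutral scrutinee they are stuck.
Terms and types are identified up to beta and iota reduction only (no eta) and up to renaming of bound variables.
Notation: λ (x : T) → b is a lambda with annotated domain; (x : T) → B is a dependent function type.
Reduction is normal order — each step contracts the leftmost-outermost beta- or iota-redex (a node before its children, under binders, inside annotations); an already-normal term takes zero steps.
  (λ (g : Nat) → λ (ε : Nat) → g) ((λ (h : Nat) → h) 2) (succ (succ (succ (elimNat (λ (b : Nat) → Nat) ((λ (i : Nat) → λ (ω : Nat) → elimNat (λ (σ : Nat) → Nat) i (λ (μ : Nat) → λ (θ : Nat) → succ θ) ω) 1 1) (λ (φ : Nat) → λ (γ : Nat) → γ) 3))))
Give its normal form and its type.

normal form:
  2
the term's type:
  Nat
observation: normalization takes exactly 3 steps under the normal-order strategy.


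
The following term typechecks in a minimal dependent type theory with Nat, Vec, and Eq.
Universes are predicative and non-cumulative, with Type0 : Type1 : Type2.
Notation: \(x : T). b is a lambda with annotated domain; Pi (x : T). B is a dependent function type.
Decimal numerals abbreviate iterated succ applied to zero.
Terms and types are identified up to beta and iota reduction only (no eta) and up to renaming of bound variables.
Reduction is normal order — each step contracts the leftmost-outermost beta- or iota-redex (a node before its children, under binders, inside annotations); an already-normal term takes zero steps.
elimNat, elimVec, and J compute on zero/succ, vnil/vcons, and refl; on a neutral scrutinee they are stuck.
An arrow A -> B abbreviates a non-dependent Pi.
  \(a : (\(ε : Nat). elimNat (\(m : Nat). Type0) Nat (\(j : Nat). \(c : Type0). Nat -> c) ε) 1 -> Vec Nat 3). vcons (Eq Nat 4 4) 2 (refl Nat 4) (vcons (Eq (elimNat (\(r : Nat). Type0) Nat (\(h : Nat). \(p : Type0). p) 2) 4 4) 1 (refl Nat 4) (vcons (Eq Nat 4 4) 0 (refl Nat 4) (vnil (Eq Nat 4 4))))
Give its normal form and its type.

resulting normal form:
  \(a : (Nat -> Nat) -> Vec Nat 3). vcons (Eq Nat 4 4) 2 (refl Nat 4) (vcons (Eq Nat 4 4) 1 (refl Nat 4) (vcons (Eq Nat 4 4) 0 (refl Nat 4) (vnil (Eq Nat 4 4))))
type:
  ((Nat -> Nat) -> Vec Nat 3) -> Vec (Eq Nat 4 4) 3


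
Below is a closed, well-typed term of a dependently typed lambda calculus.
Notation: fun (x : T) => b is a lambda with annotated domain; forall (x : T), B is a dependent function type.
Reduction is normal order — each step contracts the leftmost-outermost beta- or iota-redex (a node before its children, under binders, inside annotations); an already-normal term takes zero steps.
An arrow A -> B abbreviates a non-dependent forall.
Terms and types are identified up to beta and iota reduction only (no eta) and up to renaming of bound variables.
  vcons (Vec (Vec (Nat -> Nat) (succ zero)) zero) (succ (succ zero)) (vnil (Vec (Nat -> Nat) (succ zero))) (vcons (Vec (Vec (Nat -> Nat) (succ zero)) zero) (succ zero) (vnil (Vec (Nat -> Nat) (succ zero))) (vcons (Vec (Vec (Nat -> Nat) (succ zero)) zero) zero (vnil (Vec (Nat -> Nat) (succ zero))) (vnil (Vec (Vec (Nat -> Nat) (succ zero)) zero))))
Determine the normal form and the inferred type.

resulting normal form:
  vcons (Vec (Vec (Nat -> Nat) (succ zero)) zero) (succ (succ zero)) (vnil (Vec (Nat -> Nat) (succ zero))) (vcons (Vec (Vec (Nat -> Nat) (succ zero)) zero) (succ zero) (vnil (Vec (Nat -> Nat) (succ zero))) (vcons (Vec (Vec (Nat -> Nat) (succ zero)) zero) zero (vnil (Vec (Nat -> Nat) (succ zero))) (vnil (Vec (Vec (Nat -> Nat) (succ zero)) zero))))
type:
  Vec (Vec (Vec (Nat -> Nat) (succ zero)) zero) (succ (succ (succ zero)))
observation: the term is already in normal form.


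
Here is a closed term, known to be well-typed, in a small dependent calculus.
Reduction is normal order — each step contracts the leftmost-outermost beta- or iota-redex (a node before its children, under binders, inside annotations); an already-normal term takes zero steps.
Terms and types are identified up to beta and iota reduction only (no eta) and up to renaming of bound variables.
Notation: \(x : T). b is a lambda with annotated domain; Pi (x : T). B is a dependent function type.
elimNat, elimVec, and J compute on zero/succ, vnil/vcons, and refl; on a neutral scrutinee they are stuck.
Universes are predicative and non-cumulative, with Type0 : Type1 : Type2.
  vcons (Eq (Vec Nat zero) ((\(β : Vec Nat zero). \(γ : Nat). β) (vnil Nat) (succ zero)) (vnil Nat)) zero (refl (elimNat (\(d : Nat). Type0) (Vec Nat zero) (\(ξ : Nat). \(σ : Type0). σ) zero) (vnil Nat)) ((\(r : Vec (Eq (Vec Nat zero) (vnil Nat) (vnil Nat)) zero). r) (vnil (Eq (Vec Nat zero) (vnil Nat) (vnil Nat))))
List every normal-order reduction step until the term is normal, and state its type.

reduction (normal order):
  vcons (Eq (Vec Nat zero) ((\(β : Vec Nat zero). \(γ : Nat). β) (vnil Nat) (succ zero)) (vnil Nat)) zero (refl (elimNat (\(d : Nat). Type0) (Vec Nat zero) (\(ξ : Nat). \(σ : Type0). σ) zero) (vnil Nat)) ((\(r : Vec (Eq (Vec Nat zero) (vnil Nat) (vnil Nat)) zero). r) (vnil (Eq (Vec Nat zero) (vnil Nat) (vnil Nat))))
  ~> vcons (Eq (Vec Nat zero) ((\(β : Nat). vnil Nat) (succ zero)) (vnil Nat)) zero (refl (elimNat (\(γ : Nat). Type0) (Vec Nat zero) (\(d : Nat). \(ξ : Type0). ξ) zero) (vnil Nat)) ((\(σ : Vec (Eq (Vec Nat zero) (vnil Nat) (vnil Nat)) zero). σ) (vnil (Eq (Vec Nat zero) (vnil Nat) (vnil Nat))))
  ~> vcons (Eq (Vec Nat zero) (vnil Nat) (vnil Nat)) zero (refl (elimNat (\(β : Nat). Type0) (Vec Nat zero) (\(γ : Nat). \(d : Type0). d) zero) (vnil Nat)) ((\(ξ : Vec (Eq (Vec Nat zero) (vnil Nat) (vnil Nat)) zero). ξ) (vnil (Eq (Vec Nat zero) (vnil Nat) (vnil Nat))))
  ~> vcons (Eq (Vec Nat zero) (vnil Nat) (vnil Nat)) zero (refl (Vec Nat zero) (vnil Nat)) ((\(β : Vec (Eq (Vec Nat zero) (vnil Nat) (vnil Nat)) zero). β) (vnil (Eq (Vec Nat zero) (vnil Nat) (vnil Nat))))
  ~> vcons (Eq (Vec Nat zero) (vnil Nat) (vnil Nat)) zero (refl (Vec Nat zero) (vnil Nat)) (vnil (Eq (Vec Nat zero) (vnil Nat) (vnil Nat)))
inferred type:
  Vec (Eq (Vec Nat zero) (vnil Nat) (vnil Nat)) (succ zero)


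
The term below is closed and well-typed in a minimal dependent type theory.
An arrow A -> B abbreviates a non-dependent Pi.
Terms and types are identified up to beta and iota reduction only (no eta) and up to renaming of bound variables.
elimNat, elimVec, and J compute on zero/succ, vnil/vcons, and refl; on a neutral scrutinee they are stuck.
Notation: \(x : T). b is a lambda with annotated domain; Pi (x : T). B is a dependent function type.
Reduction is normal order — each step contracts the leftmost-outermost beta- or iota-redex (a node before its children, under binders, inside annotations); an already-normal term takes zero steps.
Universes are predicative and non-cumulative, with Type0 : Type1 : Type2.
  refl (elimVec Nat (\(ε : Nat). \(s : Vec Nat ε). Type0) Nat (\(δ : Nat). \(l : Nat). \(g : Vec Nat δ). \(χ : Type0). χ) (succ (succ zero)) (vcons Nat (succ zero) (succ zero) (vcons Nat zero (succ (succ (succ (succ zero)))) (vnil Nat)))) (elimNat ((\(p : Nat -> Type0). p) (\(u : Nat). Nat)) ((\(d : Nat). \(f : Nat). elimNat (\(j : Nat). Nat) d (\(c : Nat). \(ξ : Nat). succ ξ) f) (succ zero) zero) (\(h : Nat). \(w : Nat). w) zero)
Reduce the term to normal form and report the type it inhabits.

resulting normal form:
  refl Nat (succ zero)
type:
  Eq Nat (succ zero) (succ zero)
observation: contracting an elimVec iota-redex first, the term normalizes in 15 steps.


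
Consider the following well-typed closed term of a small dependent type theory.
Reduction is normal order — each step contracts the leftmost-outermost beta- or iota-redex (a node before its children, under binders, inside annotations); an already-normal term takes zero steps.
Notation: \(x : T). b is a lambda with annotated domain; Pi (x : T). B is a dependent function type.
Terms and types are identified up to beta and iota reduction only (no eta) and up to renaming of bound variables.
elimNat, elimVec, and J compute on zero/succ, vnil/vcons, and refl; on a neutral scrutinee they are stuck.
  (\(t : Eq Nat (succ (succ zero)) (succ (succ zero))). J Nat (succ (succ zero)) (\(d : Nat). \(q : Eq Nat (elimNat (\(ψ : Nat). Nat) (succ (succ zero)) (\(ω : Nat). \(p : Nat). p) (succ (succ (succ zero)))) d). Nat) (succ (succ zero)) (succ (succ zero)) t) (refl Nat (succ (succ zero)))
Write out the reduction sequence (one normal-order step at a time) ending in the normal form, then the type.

normal-order reduction:
  (\(t : Eq Nat (succ (succ zero)) (succ (succ zero))). J Nat (succ (succ zero)) (\(d : Nat). \(q : Eq Nat (elimNat (\(ψ : Nat). Nat) (succ (succ zero)) (\(ω : Nat). \(p : Nat). p) (succ (succ (succ zero)))) d). Nat) (succ (succ zero)) (succ (succ zero)) t) (refl Nat (succ (succ zero)))
  ~> J Nat (succ (succ zero)) (\(t : Nat). \(d : Eq Nat (elimNat (\(q : Nat). Nat) (succ (succ zero)) (\(ψ : Nat). \(ω : Nat). ω) (succ (succ (succ zero)))) t). Nat) (succ (succ zero)) (succ (succ zero)) (refl Nat (succ (succ zero)))
  ~> succ (succ zero)
type:
  Nat


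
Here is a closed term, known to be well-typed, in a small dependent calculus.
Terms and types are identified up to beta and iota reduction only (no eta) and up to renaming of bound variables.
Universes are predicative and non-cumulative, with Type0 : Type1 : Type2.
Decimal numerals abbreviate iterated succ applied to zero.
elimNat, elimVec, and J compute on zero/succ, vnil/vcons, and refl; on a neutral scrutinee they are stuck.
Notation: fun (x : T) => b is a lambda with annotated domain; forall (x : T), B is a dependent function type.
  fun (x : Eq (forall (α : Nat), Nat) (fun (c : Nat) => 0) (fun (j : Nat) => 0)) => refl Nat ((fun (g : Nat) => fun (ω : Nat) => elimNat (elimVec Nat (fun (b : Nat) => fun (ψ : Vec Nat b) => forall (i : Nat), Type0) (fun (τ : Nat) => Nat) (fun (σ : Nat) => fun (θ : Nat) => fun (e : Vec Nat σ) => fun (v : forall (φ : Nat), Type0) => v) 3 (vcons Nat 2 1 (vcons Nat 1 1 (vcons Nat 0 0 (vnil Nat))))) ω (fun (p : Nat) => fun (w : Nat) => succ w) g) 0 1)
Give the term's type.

type:
  forall (x : Eq (forall (α : Nat), Nat) (fun (c : Nat) => 0) (fun (j : Nat) => 0)), Eq Nat 1 1


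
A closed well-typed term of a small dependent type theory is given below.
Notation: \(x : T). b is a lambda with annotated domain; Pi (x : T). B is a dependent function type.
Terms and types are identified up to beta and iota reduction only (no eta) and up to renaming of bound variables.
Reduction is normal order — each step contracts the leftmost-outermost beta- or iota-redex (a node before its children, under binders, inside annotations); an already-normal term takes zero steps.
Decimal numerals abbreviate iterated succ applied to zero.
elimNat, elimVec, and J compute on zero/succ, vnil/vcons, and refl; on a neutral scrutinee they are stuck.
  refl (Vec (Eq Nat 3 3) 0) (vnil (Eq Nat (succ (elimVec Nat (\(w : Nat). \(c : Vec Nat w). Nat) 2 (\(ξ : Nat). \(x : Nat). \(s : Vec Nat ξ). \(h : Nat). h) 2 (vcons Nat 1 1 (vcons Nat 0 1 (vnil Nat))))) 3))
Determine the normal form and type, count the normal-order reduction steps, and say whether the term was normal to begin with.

reduced normal form:
  refl (Vec (Eq Nat 3 3) 0) (vnil (Eq Nat 3 3))
inferred type:
  Eq (Vec (Eq Nat 3 3) 0) (vnil (Eq Nat 3 3)) (vnil (Eq Nat 3 3))
normal-order step count: 11
term was already normal: no
first contracted redex: an elimVec iota-redex


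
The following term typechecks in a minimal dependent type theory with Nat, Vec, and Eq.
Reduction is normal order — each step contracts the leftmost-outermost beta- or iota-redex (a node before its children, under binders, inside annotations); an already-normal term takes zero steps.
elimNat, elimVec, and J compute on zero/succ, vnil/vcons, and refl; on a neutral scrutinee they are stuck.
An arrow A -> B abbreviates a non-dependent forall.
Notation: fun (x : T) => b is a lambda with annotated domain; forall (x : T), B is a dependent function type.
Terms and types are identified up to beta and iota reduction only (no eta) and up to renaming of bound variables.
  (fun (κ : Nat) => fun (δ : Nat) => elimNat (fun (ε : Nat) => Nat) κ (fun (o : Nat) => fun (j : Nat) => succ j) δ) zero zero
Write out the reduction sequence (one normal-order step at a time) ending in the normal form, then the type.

reduction (normal order):
  (fun (κ : Nat) => fun (δ : Nat) => elimNat (fun (ε : Nat) => Nat) κ (fun (o : Nat) => fun (j : Nat) => succ j) δ) zero zero
  ~> (fun (κ : Nat) => elimNat (fun (δ : Nat) => Nat) zero (fun (ε : Nat) => fun (o : Nat) => succ o) κ) zero
  ~> elimNat (fun (κ : Nat) => Nat) zero (fun (δ : Nat) => fun (ε : Nat) => succ ε) zero
  ~> zero
inferred type:
  Nat


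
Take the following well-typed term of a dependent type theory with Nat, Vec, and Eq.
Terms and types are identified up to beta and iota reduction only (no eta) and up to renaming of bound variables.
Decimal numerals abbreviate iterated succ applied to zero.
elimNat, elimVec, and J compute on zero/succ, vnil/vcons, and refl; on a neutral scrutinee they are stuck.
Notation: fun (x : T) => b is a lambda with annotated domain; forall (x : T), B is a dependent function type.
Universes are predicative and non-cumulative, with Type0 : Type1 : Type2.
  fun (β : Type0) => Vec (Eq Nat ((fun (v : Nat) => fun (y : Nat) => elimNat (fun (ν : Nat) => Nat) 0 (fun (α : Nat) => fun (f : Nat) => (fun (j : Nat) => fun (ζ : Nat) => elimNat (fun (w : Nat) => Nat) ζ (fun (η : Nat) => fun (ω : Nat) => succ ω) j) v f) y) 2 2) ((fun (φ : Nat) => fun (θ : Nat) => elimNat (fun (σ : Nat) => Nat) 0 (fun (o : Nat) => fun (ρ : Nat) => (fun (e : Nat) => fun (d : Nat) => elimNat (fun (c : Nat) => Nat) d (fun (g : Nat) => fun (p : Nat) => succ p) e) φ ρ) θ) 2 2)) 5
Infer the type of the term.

type:
  forall (β : Type0), Type0


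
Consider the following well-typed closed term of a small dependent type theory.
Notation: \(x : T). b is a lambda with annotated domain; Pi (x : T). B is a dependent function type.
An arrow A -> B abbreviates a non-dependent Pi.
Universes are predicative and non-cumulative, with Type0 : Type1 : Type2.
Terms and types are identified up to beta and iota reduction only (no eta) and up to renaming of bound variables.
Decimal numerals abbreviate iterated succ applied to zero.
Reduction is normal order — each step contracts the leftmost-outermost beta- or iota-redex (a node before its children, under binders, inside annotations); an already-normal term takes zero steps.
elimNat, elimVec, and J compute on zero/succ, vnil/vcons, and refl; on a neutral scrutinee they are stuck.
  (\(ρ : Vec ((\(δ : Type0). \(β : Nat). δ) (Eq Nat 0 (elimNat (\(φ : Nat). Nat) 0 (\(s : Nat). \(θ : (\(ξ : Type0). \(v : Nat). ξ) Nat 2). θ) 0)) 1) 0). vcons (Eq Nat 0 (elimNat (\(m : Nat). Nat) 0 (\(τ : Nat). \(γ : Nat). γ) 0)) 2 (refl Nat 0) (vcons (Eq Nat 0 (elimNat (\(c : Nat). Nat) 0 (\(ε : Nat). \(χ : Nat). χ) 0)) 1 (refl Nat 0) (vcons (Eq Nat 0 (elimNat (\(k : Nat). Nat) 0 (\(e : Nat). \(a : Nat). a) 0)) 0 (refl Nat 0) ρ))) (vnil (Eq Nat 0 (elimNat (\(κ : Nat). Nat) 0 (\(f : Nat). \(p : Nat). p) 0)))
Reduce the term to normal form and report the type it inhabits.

resulting normal form:
  vcons (Eq Nat 0 0) 2 (refl Nat 0) (vcons (Eq Nat 0 0) 1 (refl Nat 0) (vcons (Eq Nat 0 0) 0 (refl Nat 0) (vnil (Eq Nat 0 0))))
type:
  Vec (Eq Nat 0 0) 3
observation: 5 normal-order steps normalize the term, beginning with a beta-redex.


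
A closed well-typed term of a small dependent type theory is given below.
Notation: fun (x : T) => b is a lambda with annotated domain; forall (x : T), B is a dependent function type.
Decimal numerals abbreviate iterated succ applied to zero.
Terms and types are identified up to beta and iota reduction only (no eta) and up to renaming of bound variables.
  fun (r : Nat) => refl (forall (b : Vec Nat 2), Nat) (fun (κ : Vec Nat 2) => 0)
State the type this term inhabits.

inferred type:
  forall (r : Nat), Eq (forall (b : Vec Nat 2), Nat) (fun (κ : Vec Nat 2) => 0) (fun (ξ : Vec Nat 2) => 0)


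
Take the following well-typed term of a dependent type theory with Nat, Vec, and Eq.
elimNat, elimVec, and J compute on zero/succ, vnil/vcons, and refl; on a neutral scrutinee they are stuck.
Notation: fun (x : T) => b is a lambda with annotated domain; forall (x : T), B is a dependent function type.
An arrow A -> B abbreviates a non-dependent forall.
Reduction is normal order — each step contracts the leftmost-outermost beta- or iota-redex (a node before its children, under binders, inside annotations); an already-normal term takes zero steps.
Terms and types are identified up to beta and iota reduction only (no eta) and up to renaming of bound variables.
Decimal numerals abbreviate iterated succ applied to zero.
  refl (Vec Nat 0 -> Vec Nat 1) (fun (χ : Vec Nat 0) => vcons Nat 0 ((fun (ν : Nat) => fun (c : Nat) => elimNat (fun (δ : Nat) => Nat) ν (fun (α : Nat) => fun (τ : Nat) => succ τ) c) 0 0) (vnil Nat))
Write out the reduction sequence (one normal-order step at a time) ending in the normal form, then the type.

normal-order reduction:
  refl (Vec Nat 0 -> Vec Nat 1) (fun (χ : Vec Nat 0) => vcons Nat 0 ((fun (ν : Nat) => fun (c : Nat) => elimNat (fun (δ : Nat) => Nat) ν (fun (α : Nat) => fun (τ : Nat) => succ τ) c) 0 0) (vnil Nat))
  ~> refl (Vec Nat 0 -> Vec Nat 1) (fun (χ : Vec Nat 0) => vcons Nat 0 ((fun (ν : Nat) => elimNat (fun (c : Nat) => Nat) 0 (fun (δ : Nat) => fun (α : Nat) => succ α) ν) 0) (vnil Nat))
  ~> refl (Vec Nat 0 -> Vec Nat 1) (fun (χ : Vec Nat 0) => vcons Nat 0 (elimNat (fun (ν : Nat) => Nat) 0 (fun (c : Nat) => fun (δ : Nat) => succ δ) 0) (vnil Nat))
  ~> refl (Vec Nat 0 -> Vec Nat 1) (fun (χ : Vec Nat 0) => vcons Nat 0 0 (vnil Nat))
the term's type:
  Eq (Vec Nat 0 -> Vec Nat 1) (fun (χ : Vec Nat 0) => vcons Nat 0 0 (vnil Nat)) (fun (ν : Vec Nat 0) => vcons Nat 0 0 (vnil Nat))


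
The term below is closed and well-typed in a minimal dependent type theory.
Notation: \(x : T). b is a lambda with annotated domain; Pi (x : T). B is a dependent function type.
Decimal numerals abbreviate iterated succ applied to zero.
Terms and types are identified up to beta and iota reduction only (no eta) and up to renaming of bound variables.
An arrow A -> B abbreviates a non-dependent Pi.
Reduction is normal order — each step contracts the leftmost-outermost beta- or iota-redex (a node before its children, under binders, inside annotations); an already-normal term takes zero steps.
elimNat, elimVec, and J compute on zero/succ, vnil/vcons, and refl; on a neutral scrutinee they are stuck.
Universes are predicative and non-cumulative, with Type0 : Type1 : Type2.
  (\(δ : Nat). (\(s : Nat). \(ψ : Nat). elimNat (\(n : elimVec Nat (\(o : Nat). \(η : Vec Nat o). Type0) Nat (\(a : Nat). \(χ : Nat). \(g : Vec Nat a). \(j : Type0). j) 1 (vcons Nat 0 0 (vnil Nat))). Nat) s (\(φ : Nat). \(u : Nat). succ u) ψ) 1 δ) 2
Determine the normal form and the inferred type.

resulting normal form:
  3
type:
  Nat


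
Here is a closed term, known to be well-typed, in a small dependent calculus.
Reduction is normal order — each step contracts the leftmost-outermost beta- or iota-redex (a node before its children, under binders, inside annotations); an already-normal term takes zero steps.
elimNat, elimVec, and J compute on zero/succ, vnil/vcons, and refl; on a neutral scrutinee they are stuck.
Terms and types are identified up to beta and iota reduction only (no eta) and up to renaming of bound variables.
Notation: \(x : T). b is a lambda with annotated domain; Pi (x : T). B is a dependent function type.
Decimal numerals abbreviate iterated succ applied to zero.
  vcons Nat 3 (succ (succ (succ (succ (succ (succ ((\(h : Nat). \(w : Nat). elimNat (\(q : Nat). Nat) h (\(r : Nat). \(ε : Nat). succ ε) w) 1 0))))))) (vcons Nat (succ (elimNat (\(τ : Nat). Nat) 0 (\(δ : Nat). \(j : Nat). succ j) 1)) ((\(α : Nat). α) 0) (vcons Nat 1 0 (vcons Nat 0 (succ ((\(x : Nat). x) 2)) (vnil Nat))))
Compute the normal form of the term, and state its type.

reduced normal form:
  vcons Nat 3 7 (vcons Nat 2 0 (vcons Nat 1 0 (vcons Nat 0 3 (vnil Nat))))
inferred type:
  Vec Nat 4


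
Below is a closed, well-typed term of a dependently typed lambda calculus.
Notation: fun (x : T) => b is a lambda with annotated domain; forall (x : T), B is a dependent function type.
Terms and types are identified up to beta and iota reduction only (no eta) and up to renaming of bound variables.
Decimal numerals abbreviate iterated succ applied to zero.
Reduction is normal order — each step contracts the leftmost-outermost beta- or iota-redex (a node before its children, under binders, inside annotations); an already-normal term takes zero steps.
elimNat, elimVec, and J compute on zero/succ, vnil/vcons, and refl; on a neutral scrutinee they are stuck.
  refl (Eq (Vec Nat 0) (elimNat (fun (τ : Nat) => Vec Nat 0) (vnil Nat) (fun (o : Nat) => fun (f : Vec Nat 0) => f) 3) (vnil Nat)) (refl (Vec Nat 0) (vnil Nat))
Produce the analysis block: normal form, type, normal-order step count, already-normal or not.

resulting normal form:
  refl (Eq (Vec Nat 0) (vnil Nat) (vnil Nat)) (refl (Vec Nat 0) (vnil Nat))
inferred type:
  Eq (Eq (Vec Nat 0) (vnil Nat) (vnil Nat)) (refl (Vec Nat 0) (vnil Nat)) (refl (Vec Nat 0) (vnil Nat))
steps to reach normal form (normal order): 10
term was already normal: no
first redex: an elimNat iota-redex


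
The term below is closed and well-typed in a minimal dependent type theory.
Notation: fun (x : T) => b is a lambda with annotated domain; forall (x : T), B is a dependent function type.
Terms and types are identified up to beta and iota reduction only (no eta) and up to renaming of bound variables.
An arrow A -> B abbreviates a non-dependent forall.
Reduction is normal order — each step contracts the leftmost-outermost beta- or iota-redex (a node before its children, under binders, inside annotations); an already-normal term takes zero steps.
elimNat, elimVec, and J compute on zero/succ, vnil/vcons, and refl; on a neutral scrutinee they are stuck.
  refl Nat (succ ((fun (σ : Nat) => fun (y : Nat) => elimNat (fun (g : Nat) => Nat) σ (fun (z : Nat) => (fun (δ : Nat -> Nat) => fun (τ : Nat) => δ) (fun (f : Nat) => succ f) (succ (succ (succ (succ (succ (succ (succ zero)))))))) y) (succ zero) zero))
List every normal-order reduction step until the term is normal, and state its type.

normal-order reduction:
  refl Nat (succ ((fun (σ : Nat) => fun (y : Nat) => elimNat (fun (g : Nat) => Nat) σ (fun (z : Nat) => (fun (δ : Nat -> Nat) => fun (τ : Nat) => δ) (fun (f : Nat) => succ f) (succ (succ (succ (succ (succ (succ (succ zero)))))))) y) (succ zero) zero))
  ~> refl Nat (succ ((fun (σ : Nat) => elimNat (fun (y : Nat) => Nat) (succ zero) (fun (g : Nat) => (fun (z : Nat -> Nat) => fun (δ : Nat) => z) (fun (τ : Nat) => succ τ) (succ (succ (succ (succ (succ (succ (succ zero)))))))) σ) zero))
  ~> refl Nat (succ (elimNat (fun (σ : Nat) => Nat) (succ zero) (fun (y : Nat) => (fun (g : Nat -> Nat) => fun (z : Nat) => g) (fun (δ : Nat) => succ δ) (succ (succ (succ (succ (succ (succ (succ zero)))))))) zero))
  ~> refl Nat (succ (succ zero))
type:
  Eq Nat (succ (succ zero)) (succ (succ zero))


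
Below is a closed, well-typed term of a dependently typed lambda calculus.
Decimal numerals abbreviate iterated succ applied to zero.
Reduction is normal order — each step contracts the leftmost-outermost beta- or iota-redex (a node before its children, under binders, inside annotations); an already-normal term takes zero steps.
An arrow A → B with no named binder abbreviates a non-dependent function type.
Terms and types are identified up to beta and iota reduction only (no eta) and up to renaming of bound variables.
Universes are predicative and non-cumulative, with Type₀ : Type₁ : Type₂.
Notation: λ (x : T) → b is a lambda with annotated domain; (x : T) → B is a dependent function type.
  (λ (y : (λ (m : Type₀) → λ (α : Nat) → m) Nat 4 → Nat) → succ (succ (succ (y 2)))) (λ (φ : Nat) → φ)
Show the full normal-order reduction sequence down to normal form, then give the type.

normal-order reduction sequence:
  (λ (y : (λ (m : Type₀) → λ (α : Nat) → m) Nat 4 → Nat) → succ (succ (succ (y 2)))) (λ (φ : Nat) → φ)
  ~> succ (succ (succ ((λ (y : Nat) → y) 2)))
  ~> 5
the term's type:
  Nat


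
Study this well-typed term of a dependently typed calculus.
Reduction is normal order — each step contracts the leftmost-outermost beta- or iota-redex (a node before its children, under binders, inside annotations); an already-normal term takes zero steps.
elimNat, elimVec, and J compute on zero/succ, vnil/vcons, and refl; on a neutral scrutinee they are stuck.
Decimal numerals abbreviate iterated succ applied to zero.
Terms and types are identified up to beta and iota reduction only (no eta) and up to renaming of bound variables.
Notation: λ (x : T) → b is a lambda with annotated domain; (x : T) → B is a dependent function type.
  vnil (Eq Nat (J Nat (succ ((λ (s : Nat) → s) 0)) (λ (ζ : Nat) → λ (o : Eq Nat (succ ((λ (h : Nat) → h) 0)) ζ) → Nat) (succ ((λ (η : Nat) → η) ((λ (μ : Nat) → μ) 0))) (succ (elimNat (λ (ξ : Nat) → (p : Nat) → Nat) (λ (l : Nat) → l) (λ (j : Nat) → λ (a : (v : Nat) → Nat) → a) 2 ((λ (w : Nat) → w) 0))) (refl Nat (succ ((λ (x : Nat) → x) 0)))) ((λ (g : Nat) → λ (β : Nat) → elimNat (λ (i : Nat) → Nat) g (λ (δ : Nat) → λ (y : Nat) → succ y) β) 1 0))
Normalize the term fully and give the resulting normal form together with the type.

normal form:
  vnil (Eq Nat 1 1)
inferred type:
  Vec (Eq Nat 1 1) 0
observation: the term reaches its normal form after 6 normal-order steps.


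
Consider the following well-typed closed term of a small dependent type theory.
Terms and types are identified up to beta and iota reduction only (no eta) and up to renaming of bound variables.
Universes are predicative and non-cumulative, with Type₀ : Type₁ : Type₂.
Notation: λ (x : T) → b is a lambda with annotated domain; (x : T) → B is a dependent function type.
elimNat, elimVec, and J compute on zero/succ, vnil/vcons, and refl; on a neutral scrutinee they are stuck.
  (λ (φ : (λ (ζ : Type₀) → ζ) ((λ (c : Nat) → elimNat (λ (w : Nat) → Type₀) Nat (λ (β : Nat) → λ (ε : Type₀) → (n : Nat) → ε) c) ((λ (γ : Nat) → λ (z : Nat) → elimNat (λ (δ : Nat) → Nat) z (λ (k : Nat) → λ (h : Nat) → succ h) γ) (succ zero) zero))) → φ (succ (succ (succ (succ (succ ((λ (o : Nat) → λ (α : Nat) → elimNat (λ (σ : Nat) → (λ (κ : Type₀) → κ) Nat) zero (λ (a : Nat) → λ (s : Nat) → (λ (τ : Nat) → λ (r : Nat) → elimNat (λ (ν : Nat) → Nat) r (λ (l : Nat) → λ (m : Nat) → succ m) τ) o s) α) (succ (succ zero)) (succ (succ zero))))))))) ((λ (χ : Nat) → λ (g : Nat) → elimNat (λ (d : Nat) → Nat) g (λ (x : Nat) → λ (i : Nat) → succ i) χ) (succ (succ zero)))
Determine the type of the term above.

inferred type:
  Nat


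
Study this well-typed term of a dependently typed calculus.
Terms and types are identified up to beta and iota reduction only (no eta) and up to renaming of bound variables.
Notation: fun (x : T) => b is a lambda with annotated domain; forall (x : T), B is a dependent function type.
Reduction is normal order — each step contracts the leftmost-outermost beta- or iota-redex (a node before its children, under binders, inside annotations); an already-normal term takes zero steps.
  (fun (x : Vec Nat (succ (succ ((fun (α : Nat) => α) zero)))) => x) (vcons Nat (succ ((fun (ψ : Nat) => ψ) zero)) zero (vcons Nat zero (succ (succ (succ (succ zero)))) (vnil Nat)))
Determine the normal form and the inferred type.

normal form:
  vcons Nat (succ zero) zero (vcons Nat zero (succ (succ (succ (succ zero)))) (vnil Nat))
the term's type:
  Vec Nat (succ (succ zero))


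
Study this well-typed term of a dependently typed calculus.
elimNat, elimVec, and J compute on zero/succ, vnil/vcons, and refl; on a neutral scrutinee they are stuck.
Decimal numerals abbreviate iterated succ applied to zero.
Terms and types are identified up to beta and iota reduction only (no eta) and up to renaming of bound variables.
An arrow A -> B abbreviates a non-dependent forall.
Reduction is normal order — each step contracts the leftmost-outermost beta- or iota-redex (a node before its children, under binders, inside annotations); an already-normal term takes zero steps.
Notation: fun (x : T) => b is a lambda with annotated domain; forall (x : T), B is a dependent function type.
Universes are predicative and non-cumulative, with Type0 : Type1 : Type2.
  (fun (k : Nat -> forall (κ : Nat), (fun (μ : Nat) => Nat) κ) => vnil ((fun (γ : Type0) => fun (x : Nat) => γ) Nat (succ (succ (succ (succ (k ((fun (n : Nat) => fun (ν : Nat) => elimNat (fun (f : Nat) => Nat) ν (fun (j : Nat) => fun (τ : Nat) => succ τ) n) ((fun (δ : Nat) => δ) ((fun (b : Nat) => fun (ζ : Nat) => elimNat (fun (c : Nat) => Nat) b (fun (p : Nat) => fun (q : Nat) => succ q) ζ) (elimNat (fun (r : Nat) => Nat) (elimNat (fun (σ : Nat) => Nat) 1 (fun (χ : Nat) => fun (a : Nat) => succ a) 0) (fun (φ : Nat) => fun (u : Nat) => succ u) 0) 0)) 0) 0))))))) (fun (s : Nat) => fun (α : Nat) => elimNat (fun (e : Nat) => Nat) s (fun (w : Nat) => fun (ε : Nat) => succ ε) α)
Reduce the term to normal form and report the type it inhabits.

reduced normal form:
  vnil Nat
type:
  Vec Nat 0


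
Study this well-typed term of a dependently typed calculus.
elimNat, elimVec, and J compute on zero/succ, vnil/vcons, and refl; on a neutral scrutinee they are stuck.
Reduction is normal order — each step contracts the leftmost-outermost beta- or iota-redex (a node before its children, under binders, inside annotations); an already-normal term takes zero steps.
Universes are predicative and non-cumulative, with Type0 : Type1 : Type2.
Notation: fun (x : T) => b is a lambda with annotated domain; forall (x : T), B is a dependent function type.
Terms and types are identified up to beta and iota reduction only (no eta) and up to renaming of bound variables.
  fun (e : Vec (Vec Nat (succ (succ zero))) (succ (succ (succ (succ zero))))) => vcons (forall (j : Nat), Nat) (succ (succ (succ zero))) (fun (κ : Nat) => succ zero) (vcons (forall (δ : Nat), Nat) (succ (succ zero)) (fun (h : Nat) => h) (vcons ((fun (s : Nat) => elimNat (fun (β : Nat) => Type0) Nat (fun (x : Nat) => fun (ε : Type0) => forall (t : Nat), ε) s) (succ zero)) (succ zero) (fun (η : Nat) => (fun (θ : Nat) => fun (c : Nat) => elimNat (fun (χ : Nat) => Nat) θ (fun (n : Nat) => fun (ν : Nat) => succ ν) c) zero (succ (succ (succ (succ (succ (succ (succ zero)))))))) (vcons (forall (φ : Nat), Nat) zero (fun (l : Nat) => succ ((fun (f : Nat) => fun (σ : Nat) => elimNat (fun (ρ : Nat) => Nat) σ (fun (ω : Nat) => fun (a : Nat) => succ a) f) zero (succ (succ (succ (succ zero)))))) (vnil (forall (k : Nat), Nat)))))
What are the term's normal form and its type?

reduced normal form:
  fun (e : Vec (Vec Nat (succ (succ zero))) (succ (succ (succ (succ zero))))) => vcons (forall (j : Nat), Nat) (succ (succ (succ zero))) (fun (κ : Nat) => succ zero) (vcons (forall (δ : Nat), Nat) (succ (succ zero)) (fun (h : Nat) => h) (vcons (forall (s : Nat), Nat) (succ zero) (fun (β : Nat) => succ (succ (succ (succ (succ (succ (succ zero))))))) (vcons (forall (x : Nat), Nat) zero (fun (ε : Nat) => succ (succ (succ (succ (succ zero))))) (vnil (forall (t : Nat), Nat)))))
the term's type:
  forall (e : Vec (Vec Nat (succ (succ zero))) (succ (succ (succ (succ zero))))), Vec (forall (j : Nat), Nat) (succ (succ (succ (succ zero))))
observation: reduction starts at a beta-redex, and 32 normal-order steps reach the normal form.


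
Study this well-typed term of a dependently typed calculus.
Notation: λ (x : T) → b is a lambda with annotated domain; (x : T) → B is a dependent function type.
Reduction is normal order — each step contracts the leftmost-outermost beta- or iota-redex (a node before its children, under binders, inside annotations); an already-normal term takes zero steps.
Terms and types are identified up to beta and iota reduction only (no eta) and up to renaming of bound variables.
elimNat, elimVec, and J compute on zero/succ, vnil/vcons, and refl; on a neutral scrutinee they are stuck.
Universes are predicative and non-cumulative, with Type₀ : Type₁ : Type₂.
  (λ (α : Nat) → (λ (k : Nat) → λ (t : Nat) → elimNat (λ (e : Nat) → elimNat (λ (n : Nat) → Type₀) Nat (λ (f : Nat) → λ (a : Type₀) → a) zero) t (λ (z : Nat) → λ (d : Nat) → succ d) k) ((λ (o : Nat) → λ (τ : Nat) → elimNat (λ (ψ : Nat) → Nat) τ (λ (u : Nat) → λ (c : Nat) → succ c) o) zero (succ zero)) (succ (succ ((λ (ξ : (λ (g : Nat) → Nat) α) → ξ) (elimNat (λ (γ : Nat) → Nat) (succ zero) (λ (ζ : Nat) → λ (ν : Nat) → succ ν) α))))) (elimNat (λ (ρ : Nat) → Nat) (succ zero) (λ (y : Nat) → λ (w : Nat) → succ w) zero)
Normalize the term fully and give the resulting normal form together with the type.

normal form:
  succ (succ (succ (succ (succ zero))))
inferred type:
  Nat
observation: the leftmost-outermost redex is a beta-redex, and normalization takes 17 steps.


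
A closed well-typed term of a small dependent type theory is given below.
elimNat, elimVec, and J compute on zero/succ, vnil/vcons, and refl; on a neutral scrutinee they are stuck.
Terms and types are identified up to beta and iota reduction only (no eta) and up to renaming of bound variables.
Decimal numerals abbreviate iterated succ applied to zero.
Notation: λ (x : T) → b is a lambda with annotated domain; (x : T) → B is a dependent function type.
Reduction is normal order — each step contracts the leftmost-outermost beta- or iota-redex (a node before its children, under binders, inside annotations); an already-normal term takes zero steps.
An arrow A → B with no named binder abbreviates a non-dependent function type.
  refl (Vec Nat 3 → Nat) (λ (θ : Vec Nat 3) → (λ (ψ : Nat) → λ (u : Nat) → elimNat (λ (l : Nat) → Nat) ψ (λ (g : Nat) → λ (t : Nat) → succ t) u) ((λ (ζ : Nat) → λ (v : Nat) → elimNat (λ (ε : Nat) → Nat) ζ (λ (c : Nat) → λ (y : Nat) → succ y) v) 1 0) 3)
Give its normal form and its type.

resulting normal form:
  refl (Vec Nat 3 → Nat) (λ (θ : Vec Nat 3) → 4)
inferred type:
  Eq (Vec Nat 3 → Nat) (λ (θ : Vec Nat 3) → 4) (λ (ψ : Vec Nat 3) → 4)
observation: normalization takes exactly 15 steps under the normal-order strategy.


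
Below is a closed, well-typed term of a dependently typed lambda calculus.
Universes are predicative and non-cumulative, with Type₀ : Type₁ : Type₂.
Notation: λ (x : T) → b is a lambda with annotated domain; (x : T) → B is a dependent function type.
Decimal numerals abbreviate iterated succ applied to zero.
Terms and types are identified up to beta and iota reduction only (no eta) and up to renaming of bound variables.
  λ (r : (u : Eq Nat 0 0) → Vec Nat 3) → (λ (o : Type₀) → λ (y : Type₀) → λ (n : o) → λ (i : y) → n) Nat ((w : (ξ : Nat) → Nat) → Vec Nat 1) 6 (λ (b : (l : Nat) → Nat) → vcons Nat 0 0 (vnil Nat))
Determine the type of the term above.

type:
  (r : (u : Eq Nat 0 0) → Vec Nat 3) → Nat


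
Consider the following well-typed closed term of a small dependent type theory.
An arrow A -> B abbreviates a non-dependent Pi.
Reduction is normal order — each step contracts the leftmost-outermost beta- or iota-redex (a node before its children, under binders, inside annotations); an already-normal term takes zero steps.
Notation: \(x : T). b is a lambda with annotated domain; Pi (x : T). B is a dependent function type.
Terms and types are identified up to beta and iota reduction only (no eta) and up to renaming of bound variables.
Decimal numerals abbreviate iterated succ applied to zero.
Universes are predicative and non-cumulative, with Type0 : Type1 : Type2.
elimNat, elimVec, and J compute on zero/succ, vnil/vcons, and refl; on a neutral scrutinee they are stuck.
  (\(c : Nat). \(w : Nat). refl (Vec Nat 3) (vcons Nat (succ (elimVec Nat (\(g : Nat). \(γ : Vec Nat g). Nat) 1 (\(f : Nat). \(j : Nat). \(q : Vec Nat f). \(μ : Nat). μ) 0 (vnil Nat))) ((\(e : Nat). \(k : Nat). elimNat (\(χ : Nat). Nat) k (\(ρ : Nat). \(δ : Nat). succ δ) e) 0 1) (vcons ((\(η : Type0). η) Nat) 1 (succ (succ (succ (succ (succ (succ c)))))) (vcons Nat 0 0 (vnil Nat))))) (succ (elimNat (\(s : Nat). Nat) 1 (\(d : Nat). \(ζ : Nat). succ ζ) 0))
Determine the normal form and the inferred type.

resulting normal form:
  \(c : Nat). refl (Vec Nat 3) (vcons Nat 2 1 (vcons Nat 1 8 (vcons Nat 0 0 (vnil Nat))))
the term's type:
  Nat -> Eq (Vec Nat 3) (vcons Nat 2 1 (vcons Nat 1 8 (vcons Nat 0 0 (vnil Nat)))) (vcons Nat 2 1 (vcons Nat 1 8 (vcons Nat 0 0 (vnil Nat))))
observation: the term reaches its normal form after 7 normal-order steps.


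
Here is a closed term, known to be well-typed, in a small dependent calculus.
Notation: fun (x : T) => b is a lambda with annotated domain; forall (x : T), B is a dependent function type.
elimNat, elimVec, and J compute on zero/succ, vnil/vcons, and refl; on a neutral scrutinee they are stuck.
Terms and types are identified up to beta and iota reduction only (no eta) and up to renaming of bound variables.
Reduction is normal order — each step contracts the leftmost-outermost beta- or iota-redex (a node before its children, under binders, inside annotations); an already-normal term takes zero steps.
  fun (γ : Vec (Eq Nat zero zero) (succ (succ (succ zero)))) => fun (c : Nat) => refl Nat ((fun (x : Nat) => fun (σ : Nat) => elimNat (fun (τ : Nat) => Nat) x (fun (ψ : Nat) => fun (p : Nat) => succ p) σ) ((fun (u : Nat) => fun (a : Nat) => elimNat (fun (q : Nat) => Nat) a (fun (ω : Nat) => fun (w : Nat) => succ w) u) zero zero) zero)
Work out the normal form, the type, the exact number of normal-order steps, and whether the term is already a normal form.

normal form:
  fun (γ : Vec (Eq Nat zero zero) (succ (succ (succ zero)))) => fun (c : Nat) => refl Nat zero
type:
  forall (γ : Vec (Eq Nat zero zero) (succ (succ (succ zero)))), forall (c : Nat), Eq Nat zero zero
steps to reach normal form (normal order): 6
already normal: no
first contracted redex: a beta-redex


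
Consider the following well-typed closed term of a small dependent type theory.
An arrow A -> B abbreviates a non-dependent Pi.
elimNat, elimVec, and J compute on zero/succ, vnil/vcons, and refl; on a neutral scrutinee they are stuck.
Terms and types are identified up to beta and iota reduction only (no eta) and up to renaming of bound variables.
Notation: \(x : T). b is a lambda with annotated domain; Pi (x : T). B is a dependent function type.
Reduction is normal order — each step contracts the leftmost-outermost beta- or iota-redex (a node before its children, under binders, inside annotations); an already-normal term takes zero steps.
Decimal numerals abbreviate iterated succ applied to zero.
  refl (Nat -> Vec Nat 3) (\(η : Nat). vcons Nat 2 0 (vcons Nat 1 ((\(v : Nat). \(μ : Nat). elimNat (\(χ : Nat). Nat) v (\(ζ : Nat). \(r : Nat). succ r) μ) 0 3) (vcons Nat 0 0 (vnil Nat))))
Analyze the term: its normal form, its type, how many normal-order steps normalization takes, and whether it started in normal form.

reduced normal form:
  refl (Nat -> Vec Nat 3) (\(η : Nat). vcons Nat 2 0 (vcons Nat 1 3 (vcons Nat 0 0 (vnil Nat))))
type:
  Eq (Nat -> Vec Nat 3) (\(η : Nat). vcons Nat 2 0 (vcons Nat 1 3 (vcons Nat 0 0 (vnil Nat)))) (\(v : Nat). vcons Nat 2 0 (vcons Nat 1 3 (vcons Nat 0 0 (vnil Nat))))
normal-order step count: 12
started in normal form: no
first redex: a beta-redex


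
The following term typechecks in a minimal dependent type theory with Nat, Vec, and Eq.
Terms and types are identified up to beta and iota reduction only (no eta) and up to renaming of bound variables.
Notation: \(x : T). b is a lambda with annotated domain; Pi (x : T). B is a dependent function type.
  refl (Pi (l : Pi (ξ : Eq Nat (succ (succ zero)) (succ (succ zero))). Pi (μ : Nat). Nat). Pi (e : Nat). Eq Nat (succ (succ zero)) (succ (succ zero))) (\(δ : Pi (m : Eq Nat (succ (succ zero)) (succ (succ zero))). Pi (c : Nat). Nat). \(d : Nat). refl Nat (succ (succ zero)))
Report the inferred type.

type:
  Eq (Pi (l : Pi (ξ : Eq Nat (succ (succ zero)) (succ (succ zero))). Pi (μ : Nat). Nat). Pi (e : Nat). Eq Nat (succ (succ zero)) (succ (succ zero))) (\(δ : Pi (m : Eq Nat (succ (succ zero)) (succ (succ zero))). Pi (c : Nat). Nat). \(d : Nat). refl Nat (succ (succ zero))) (\(s : Pi (f : Eq Nat (succ (succ zero)) (succ (succ zero))). Pi (τ : Nat). Nat). \(σ : Nat). refl Nat (succ (succ zero)))
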